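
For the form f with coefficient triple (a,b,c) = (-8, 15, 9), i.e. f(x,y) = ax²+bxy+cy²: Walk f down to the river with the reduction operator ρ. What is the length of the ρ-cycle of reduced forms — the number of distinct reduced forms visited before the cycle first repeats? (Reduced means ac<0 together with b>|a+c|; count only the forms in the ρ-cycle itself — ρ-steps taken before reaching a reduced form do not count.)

D = 513, ⌊√D⌋ = 22
river: ρ → (9,21,-2)
river: ρ → (-2,19,19)
river: ρ → (19,19,-2)
river: ρ → (-2,21,9)
river: ρ → (9,15,-8)
river: ρ → (-8,17,7)
river: ρ → (7,11,-14)
river: ρ → (-14,17,4)
river: ρ → (4,15,-18)
river: ρ → (-18,21,1)
river: ρ → (1,21,-18)
river: ρ → (-18,15,4)
river: ρ → (4,17,-14)
river: ρ → (-14,11,7)
river: ρ → (7,17,-8)
river: ρ → (-8,15,9)
ρ-cycle length = 16 (tail of 0 descent steps not counted)

16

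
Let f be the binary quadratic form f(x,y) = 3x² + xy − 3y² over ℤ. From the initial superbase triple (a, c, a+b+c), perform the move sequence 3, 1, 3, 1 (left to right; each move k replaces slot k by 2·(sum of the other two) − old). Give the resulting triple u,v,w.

start (3,-3,1) = (f(1,0),f(0,1),f(1,1))
replace slot 3: 2·(3+(-3)) − 1 = -1 → (3,-3,-1)
replace slot 1: 2·((-3)+(-1)) − 3 = -11 → (-11,-3,-1)
replace slot 3: 2·((-11)+(-3)) − (-1) = -27 → (-11,-3,-27)
replace slot 1: 2·((-3)+(-27)) − (-11) = -49 → (-49,-3,-27)

-49,-3,-27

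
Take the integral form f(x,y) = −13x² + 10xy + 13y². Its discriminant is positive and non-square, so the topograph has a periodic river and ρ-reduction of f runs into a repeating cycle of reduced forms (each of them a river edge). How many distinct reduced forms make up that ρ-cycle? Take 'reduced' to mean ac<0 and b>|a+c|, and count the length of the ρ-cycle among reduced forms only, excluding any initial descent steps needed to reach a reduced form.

D = 776, ⌊√D⌋ = 27
river: ρ → (13,16,-10)
river: ρ → (-10,24,5)
river: ρ → (5,26,-5)
river: ρ → (-5,24,10)
river: ρ → (10,16,-13)
river: ρ → (-13,10,13)
ρ-cycle length = 6 (tail of 0 descent steps not counted)

6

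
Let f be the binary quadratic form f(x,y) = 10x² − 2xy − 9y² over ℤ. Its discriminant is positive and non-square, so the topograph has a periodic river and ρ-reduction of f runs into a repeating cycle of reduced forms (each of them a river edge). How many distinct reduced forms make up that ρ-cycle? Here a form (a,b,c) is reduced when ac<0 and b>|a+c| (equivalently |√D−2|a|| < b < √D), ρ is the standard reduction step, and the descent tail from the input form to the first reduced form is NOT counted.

D = 364, ⌊√D⌋ = 19
descent: ρ → (-9,2,10)  [lands on river]
river: ρ → (10,18,-1)
river: ρ → (-1,18,10)
river: ρ → (10,2,-9)
river: ρ → (-9,16,3)
river: ρ → (3,14,-14)
river: ρ → (-14,14,3)
river: ρ → (3,16,-9)
ρ-cycle length = 8 (tail of 1 descent step not counted)

8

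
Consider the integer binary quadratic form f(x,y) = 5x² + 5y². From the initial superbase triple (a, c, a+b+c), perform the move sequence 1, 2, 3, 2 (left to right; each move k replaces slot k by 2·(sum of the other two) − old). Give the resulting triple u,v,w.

start (5,5,10) = (f(1,0),f(0,1),f(1,1))
replace slot 1: 2·(5+10) − 5 = 25 → (25,5,10)
replace slot 2: 2·(25+10) − 5 = 65 → (25,65,10)
replace slot 3: 2·(25+65) − 10 = 170 → (25,65,170)
replace slot 2: 2·(25+170) − 65 = 325 → (25,325,170)

25,325,170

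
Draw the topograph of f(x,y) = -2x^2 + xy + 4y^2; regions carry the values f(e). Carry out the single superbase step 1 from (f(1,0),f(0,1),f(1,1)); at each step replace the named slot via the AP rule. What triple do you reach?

start (-2,4,3) = (f(1,0),f(0,1),f(1,1))
replace slot 1: 2·(4+3) − (-2) = 16 → (16,4,3)

16,4,3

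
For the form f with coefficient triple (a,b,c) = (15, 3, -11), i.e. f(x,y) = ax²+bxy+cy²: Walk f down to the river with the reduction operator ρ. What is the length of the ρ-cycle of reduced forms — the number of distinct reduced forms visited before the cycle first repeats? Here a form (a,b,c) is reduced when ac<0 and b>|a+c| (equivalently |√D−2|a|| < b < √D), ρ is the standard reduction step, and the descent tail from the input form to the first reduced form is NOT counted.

D = 669, ⌊√D⌋ = 25
descent: ρ → (-11,19,7)  [lands on river]
river: ρ → (7,23,-5)
river: ρ → (-5,17,19)
river: ρ → (19,21,-3)
river: ρ → (-3,21,19)
river: ρ → (19,17,-5)
river: ρ → (-5,23,7)
river: ρ → (7,19,-11)
river: ρ → (-11,25,1)
river: ρ → (1,25,-11)
ρ-cycle length = 10 (tail of 1 descent step not counted)

10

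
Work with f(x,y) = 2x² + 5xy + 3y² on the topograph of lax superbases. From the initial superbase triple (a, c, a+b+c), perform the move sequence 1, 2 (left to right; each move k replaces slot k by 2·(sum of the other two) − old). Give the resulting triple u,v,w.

start (2,3,10) = (f(1,0),f(0,1),f(1,1))
replace slot 1: 2·(3+10) − 2 = 24 → (24,3,10)
replace slot 2: 2·(24+10) − 3 = 65 → (24,65,10)

24,65,10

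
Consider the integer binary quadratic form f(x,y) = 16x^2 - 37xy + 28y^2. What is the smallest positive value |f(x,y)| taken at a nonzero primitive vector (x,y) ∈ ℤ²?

translate: b→-5 (≡-37 mod 32), so (16,-37,28)→(16,-5,7)
flip: (16,-5,7)→(7,5,16)
reduced (well bottom): (7,5,16) with a≤c, −a<b≤a
well minimum = a = 7

7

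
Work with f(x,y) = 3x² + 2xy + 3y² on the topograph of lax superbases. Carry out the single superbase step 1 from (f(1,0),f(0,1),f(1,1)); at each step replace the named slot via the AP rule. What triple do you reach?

start (3,3,8) = (f(1,0),f(0,1),f(1,1))
replace slot 1: 2·(3+8) − 3 = 19 → (19,3,8)

19,3,8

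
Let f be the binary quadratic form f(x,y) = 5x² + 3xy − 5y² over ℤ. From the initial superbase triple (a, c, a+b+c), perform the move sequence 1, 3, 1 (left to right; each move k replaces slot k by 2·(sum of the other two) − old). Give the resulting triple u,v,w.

start (5,-5,3) = (f(1,0),f(0,1),f(1,1))
replace slot 1: 2·((-5)+3) − 5 = -9 → (-9,-5,3)
replace slot 3: 2·((-9)+(-5)) − 3 = -31 → (-9,-5,-31)
replace slot 1: 2·((-5)+(-31)) − (-9) = -63 → (-63,-5,-31)

-63,-5,-31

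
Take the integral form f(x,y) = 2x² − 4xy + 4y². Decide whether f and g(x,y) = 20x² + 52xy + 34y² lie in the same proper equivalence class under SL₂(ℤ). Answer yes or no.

D₁ = -16, D₂ = -16
f: translate: b→0 (≡-4 mod 4), so (2,-4,4)→(2,0,2)
f: reduced (well bottom): (2,0,2) with a≤c, −a<b≤a
g: translate: b→12 (≡52 mod 40), so (20,52,34)→(20,12,2)
g: flip: (20,12,2)→(2,-12,20)
g: translate: b→0 (≡-12 mod 4), so (2,-12,20)→(2,0,2)
g: reduced (well bottom): (2,0,2) with a≤c, −a<b≤a
reduced forms (2, 0, 2) vs (2, 0, 2) ⇒ equivalent

yes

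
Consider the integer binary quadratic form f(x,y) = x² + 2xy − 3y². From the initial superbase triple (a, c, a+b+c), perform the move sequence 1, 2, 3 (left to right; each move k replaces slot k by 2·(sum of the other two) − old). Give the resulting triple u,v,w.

start (1,-3,0) = (f(1,0),f(0,1),f(1,1))
replace slot 1: 2·((-3)+0) − 1 = -7 → (-7,-3,0)
replace slot 2: 2·((-7)+0) − (-3) = -11 → (-7,-11,0)
replace slot 3: 2·((-7)+(-11)) − 0 = -36 → (-7,-11,-36)

-7,-11,-36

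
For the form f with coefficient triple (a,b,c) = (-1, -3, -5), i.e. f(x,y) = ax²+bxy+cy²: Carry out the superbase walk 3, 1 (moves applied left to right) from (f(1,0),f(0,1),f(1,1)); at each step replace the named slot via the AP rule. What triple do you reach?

start (-1,-5,-9) = (f(1,0),f(0,1),f(1,1))
replace slot 3: 2·((-1)+(-5)) − (-9) = -3 → (-1,-5,-3)
replace slot 1: 2·((-5)+(-3)) − (-1) = -15 → (-15,-5,-3)

-15,-5,-3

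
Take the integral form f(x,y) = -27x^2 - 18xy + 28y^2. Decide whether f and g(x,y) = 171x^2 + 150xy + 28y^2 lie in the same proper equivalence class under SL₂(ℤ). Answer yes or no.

D₁ = 3348, D₂ = 3348
river cycle of f (length 12): (28, 18, -27), (-27, 36, 19), (19, 40, -23), (-23, 52, 7), (7, 46, -44), (-44, 42, 9), (9, 48, -29), (-29, 10, 28), (28, 46, -11), (-11, 42, 36), … (2 more)
river cycle of g (length 12): (28, 18, -27), (-27, 36, 19), (19, 40, -23), (-23, 52, 7), (7, 46, -44), (-44, 42, 9), (9, 48, -29), (-29, 10, 28), (28, 46, -11), (-11, 42, 36), … (2 more)
cycles coincide ⇒ equivalent

yes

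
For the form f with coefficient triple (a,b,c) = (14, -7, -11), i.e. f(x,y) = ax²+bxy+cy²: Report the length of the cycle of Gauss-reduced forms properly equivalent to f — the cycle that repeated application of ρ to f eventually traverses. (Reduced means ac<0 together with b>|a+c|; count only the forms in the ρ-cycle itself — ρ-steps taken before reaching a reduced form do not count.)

D = 665, ⌊√D⌋ = 25
descent: ρ → (-11,7,14)  [lands on river]
river: ρ → (14,21,-4)
river: ρ → (-4,19,19)
river: ρ → (19,19,-4)
river: ρ → (-4,21,14)
river: ρ → (14,7,-11)
river: ρ → (-11,15,10)
river: ρ → (10,25,-1)
river: ρ → (-1,25,10)
river: ρ → (10,15,-11)
ρ-cycle length = 10 (tail of 1 descent step not counted)

10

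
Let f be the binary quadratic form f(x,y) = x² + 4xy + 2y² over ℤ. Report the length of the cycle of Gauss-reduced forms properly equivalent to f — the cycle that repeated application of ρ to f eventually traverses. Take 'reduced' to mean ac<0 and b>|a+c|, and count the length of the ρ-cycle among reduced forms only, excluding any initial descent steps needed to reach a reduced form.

D = 8, ⌊√D⌋ = 2
descent: ρ → (2,0,-1)
descent: ρ → (-1,2,1)  [lands on river]
river: ρ → (1,2,-1)
ρ-cycle length = 2 (tail of 2 descent steps not counted)

2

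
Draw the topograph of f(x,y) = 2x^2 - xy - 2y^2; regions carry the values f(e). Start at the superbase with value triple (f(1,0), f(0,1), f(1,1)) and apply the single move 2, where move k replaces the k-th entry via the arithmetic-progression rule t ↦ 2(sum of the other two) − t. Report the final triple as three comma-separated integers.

start (2,-2,-1) = (f(1,0),f(0,1),f(1,1))
replace slot 2: 2·(2+(-1)) − (-2) = 4 → (2,4,-1)

2,4,-1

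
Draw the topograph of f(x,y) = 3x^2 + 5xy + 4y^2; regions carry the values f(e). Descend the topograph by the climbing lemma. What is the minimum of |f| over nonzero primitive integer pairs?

translate: b→-1 (≡5 mod 6), so (3,5,4)→(3,-1,2)
flip: (3,-1,2)→(2,1,3)
reduced (well bottom): (2,1,3) with a≤c, −a<b≤a
well minimum = a = 2

2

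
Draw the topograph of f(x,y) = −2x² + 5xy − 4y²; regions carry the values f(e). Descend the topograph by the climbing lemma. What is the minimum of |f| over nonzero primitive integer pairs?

translate: b→-1 (≡-5 mod 4), so (2,-5,4)→(2,-1,1)
flip: (2,-1,1)→(1,1,2)
reduced (well bottom): (1,1,2) with a≤c, −a<b≤a
well minimum |f| = |-1| = 1 (negative-definite)

1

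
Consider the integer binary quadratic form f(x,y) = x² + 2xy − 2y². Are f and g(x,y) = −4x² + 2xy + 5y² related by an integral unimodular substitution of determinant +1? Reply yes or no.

D₁ = 12, D₂ = 84
discriminants differ ⇒ not SL₂(ℤ)-equivalent

no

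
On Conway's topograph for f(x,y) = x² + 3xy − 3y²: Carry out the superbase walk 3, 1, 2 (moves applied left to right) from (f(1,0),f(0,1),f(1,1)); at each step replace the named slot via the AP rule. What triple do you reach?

start (1,-3,1) = (f(1,0),f(0,1),f(1,1))
replace slot 3: 2·(1+(-3)) − 1 = -5 → (1,-3,-5)
replace slot 1: 2·((-3)+(-5)) − 1 = -17 → (-17,-3,-5)
replace slot 2: 2·((-17)+(-5)) − (-3) = -41 → (-17,-41,-5)

-17,-41,-5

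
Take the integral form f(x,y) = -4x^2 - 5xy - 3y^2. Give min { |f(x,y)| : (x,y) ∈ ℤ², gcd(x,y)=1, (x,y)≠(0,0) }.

translate: b→-3 (≡5 mod 8), so (4,5,3)→(4,-3,2)
flip: (4,-3,2)→(2,3,4)
translate: b→-1 (≡3 mod 4), so (2,3,4)→(2,-1,3)
reduced (well bottom): (2,-1,3) with a≤c, −a<b≤a
well minimum |f| = |-2| = 2 (negative-definite)

2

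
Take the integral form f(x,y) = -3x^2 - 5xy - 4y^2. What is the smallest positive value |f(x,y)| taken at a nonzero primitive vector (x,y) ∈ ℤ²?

translate: b→-1 (≡5 mod 6), so (3,5,4)→(3,-1,2)
flip: (3,-1,2)→(2,1,3)
reduced (well bottom): (2,1,3) with a≤c, −a<b≤a
well minimum |f| = |-2| = 2 (negative-definite)

2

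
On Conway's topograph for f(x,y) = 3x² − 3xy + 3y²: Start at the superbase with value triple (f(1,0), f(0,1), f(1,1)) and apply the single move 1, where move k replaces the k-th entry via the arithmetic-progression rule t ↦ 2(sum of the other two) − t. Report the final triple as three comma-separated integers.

start (3,3,3) = (f(1,0),f(0,1),f(1,1))
replace slot 1: 2·(3+3) − 3 = 9 → (9,3,3)

9,3,3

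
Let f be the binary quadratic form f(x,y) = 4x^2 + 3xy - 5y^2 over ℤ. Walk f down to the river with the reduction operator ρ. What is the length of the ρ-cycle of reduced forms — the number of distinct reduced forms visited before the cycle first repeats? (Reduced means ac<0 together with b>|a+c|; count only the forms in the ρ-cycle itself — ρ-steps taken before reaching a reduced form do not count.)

D = 89, ⌊√D⌋ = 9
river: ρ → (-5,7,2)
river: ρ → (2,9,-1)
river: ρ → (-1,9,2)
river: ρ → (2,7,-5)
river: ρ → (-5,3,4)
river: ρ → (4,5,-4)
river: ρ → (-4,3,5)
river: ρ → (5,7,-2)
river: ρ → (-2,9,1)
river: ρ → (1,9,-2)
river: ρ → (-2,7,5)
river: ρ → (5,3,-4)
river: ρ → (-4,5,4)
river: ρ → (4,3,-5)
ρ-cycle length = 14 (tail of 0 descent steps not counted)

14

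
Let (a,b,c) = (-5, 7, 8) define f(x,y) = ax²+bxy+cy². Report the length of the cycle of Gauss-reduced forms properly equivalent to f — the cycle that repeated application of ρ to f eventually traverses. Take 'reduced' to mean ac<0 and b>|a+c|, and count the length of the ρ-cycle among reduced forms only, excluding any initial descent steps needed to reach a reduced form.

D = 209, ⌊√D⌋ = 14
river: ρ → (8,9,-4)
river: ρ → (-4,7,10)
river: ρ → (10,13,-1)
river: ρ → (-1,13,10)
river: ρ → (10,7,-4)
river: ρ → (-4,9,8)
river: ρ → (8,7,-5)
river: ρ → (-5,13,2)
river: ρ → (2,11,-11)
river: ρ → (-11,11,2)
river: ρ → (2,13,-5)
river: ρ → (-5,7,8)
ρ-cycle length = 12 (tail of 0 descent steps not counted)

12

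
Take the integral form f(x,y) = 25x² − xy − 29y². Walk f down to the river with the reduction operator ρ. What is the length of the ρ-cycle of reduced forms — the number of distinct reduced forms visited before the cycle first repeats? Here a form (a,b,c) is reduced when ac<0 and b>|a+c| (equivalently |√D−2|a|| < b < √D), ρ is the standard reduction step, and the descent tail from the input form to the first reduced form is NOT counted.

D = 2901, ⌊√D⌋ = 53
descent: ρ → (-29,1,25)
descent: ρ → (25,49,-5)  [lands on river]
river: ρ → (-5,51,15)
river: ρ → (15,39,-23)
river: ρ → (-23,53,1)
river: ρ → (1,53,-23)
river: ρ → (-23,39,15)
river: ρ → (15,51,-5)
river: ρ → (-5,49,25)
river: ρ → (25,51,-3)
river: ρ → (-3,51,25)
ρ-cycle length = 10 (tail of 2 descent steps not counted)

10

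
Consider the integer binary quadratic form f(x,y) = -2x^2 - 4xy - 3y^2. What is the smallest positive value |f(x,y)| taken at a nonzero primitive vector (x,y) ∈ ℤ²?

translate: b→0 (≡4 mod 4), so (2,4,3)→(2,0,1)
flip: (2,0,1)→(1,0,2)
reduced (well bottom): (1,0,2) with a≤c, −a<b≤a
well minimum |f| = |-1| = 1 (negative-definite)

1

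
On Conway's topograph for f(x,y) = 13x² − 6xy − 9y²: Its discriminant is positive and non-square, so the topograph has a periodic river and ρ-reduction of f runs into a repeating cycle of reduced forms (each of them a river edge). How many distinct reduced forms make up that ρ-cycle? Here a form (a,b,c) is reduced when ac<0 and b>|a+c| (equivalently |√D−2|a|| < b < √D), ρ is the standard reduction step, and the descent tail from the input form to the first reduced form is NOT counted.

D = 504, ⌊√D⌋ = 22
descent: ρ → (-9,6,13)  [lands on river]
river: ρ → (13,20,-2)
river: ρ → (-2,20,13)
river: ρ → (13,6,-9)
river: ρ → (-9,12,10)
river: ρ → (10,8,-11)
river: ρ → (-11,14,7)
river: ρ → (7,14,-11)
river: ρ → (-11,8,10)
river: ρ → (10,12,-9)
ρ-cycle length = 10 (tail of 1 descent step not counted)

10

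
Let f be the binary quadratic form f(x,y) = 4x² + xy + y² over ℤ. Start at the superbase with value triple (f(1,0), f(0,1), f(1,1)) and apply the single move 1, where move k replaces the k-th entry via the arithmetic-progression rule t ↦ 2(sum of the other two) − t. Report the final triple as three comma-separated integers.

start (4,1,6) = (f(1,0),f(0,1),f(1,1))
replace slot 1: 2·(1+6) − 4 = 10 → (10,1,6)

10,1,6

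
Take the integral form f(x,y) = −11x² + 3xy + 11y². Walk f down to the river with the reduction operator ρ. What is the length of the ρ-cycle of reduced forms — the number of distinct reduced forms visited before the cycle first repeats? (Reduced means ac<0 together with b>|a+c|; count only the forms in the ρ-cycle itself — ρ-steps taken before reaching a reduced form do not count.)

D = 493, ⌊√D⌋ = 22
river: ρ → (11,19,-3)
river: ρ → (-3,17,17)
river: ρ → (17,17,-3)
river: ρ → (-3,19,11)
river: ρ → (11,3,-11)
river: ρ → (-11,19,3)
river: ρ → (3,17,-17)
river: ρ → (-17,17,3)
river: ρ → (3,19,-11)
river: ρ → (-11,3,11)
ρ-cycle length = 10 (tail of 0 descent steps not counted)

10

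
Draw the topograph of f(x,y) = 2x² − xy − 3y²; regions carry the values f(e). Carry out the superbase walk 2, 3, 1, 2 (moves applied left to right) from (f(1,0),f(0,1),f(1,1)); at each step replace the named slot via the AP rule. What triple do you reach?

start (2,-3,-2) = (f(1,0),f(0,1),f(1,1))
replace slot 2: 2·(2+(-2)) − (-3) = 3 → (2,3,-2)
replace slot 3: 2·(2+3) − (-2) = 12 → (2,3,12)
replace slot 1: 2·(3+12) − 2 = 28 → (28,3,12)
replace slot 2: 2·(28+12) − 3 = 77 → (28,77,12)

28,77,12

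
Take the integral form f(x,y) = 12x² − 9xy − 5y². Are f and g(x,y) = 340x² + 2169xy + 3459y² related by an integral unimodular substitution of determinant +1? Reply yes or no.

D₁ = 321, D₂ = 321
river cycle of f (length 6): (-5, 9, 12), (12, 15, -2), (-2, 17, 4), (4, 15, -6), (-6, 9, 10), (10, 11, -5)
river cycle of g (length 6): (12, 15, -2), (-2, 17, 4), (4, 15, -6), (-6, 9, 10), (10, 11, -5), (-5, 9, 12)
cycles coincide ⇒ equivalent

yes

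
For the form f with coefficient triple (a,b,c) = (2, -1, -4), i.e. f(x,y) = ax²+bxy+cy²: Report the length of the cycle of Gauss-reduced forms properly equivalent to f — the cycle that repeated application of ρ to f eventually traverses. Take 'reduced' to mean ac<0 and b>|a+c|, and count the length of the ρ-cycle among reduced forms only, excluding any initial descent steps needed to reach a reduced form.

D = 33, ⌊√D⌋ = 5
descent: ρ → (-4,1,2)
descent: ρ → (2,3,-3)  [lands on river]
river: ρ → (-3,3,2)
river: ρ → (2,5,-1)
river: ρ → (-1,5,2)
ρ-cycle length = 4 (tail of 2 descent steps not counted)

4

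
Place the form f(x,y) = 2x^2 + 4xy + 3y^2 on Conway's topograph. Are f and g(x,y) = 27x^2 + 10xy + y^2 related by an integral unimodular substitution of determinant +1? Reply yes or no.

D₁ = -8, D₂ = -8
f: translate: b→0 (≡4 mod 4), so (2,4,3)→(2,0,1)
f: flip: (2,0,1)→(1,0,2)
f: reduced (well bottom): (1,0,2) with a≤c, −a<b≤a
g: flip: (27,10,1)→(1,-10,27)
g: translate: b→0 (≡-10 mod 2), so (1,-10,27)→(1,0,2)
g: reduced (well bottom): (1,0,2) with a≤c, −a<b≤a
reduced forms (1, 0, 2) vs (1, 0, 2) ⇒ equivalent

yes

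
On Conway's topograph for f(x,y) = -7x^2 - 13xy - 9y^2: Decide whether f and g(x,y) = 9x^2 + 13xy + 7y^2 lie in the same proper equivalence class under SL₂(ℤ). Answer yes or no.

D₁ = -83, D₂ = -83
f is negative-definite; reduce −f:
−f: translate: b→-1 (≡13 mod 14), so (7,13,9)→(7,-1,3)
−f: flip: (7,-1,3)→(3,1,7)
−f: reduced (well bottom): (3,1,7) with a≤c, −a<b≤a
flip sign back: reduced form of f is (-3,-1,-7)
g: translate: b→-5 (≡13 mod 18), so (9,13,7)→(9,-5,3)
g: flip: (9,-5,3)→(3,5,9)
g: translate: b→-1 (≡5 mod 6), so (3,5,9)→(3,-1,7)
g: reduced (well bottom): (3,-1,7) with a≤c, −a<b≤a
reduced forms (-3, -1, -7) vs (3, -1, 7) ⇒ inequivalent

no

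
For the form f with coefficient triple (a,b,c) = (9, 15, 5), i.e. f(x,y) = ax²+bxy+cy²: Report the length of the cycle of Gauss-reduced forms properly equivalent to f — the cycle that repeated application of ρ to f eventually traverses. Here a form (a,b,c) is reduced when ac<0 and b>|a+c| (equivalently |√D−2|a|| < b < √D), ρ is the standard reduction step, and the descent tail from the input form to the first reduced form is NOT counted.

D = 45, ⌊√D⌋ = 6
descent: ρ → (5,5,-1)  [lands on river]
river: ρ → (-1,5,5)
ρ-cycle length = 2 (tail of 1 descent step not counted)

2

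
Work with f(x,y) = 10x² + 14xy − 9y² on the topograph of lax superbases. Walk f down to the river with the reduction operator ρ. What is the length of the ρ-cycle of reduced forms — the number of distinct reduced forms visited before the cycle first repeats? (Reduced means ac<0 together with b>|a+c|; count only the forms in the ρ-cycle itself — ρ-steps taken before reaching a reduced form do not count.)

D = 556, ⌊√D⌋ = 23
river: ρ → (-9,22,2)
river: ρ → (2,22,-9)
river: ρ → (-9,14,10)
river: ρ → (10,6,-13)
river: ρ → (-13,20,3)
river: ρ → (3,22,-6)
river: ρ → (-6,14,15)
river: ρ → (15,16,-5)
river: ρ → (-5,14,18)
river: ρ → (18,22,-1)
river: ρ → (-1,22,18)
river: ρ → (18,14,-5)
river: ρ → (-5,16,15)
river: ρ → (15,14,-6)
river: ρ → (-6,22,3)
river: ρ → (3,20,-13)
river: ρ → (-13,6,10)
river: ρ → (10,14,-9)
ρ-cycle length = 18 (tail of 0 descent steps not counted)

18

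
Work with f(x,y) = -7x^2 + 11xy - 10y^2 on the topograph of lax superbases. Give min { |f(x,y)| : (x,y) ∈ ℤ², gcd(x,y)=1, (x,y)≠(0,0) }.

translate: b→3 (≡-11 mod 14), so (7,-11,10)→(7,3,6)
flip: (7,3,6)→(6,-3,7)
reduced (well bottom): (6,-3,7) with a≤c, −a<b≤a
well minimum |f| = |-6| = 6 (negative-definite)

6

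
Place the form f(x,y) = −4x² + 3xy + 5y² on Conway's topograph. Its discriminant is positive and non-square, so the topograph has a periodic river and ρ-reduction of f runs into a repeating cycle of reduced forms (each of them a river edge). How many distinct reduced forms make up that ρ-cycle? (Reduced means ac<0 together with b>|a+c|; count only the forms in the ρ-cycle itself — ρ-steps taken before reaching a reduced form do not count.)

D = 89, ⌊√D⌋ = 9
river: ρ → (5,7,-2)
river: ρ → (-2,9,1)
river: ρ → (1,9,-2)
river: ρ → (-2,7,5)
river: ρ → (5,3,-4)
river: ρ → (-4,5,4)
river: ρ → (4,3,-5)
river: ρ → (-5,7,2)
river: ρ → (2,9,-1)
river: ρ → (-1,9,2)
river: ρ → (2,7,-5)
river: ρ → (-5,3,4)
river: ρ → (4,5,-4)
river: ρ → (-4,3,5)
ρ-cycle length = 14 (tail of 0 descent steps not counted)

14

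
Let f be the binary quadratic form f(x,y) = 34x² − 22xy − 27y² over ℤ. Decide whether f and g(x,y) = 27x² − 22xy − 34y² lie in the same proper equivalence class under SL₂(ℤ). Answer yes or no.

D₁ = 4156, D₂ = 4156
river cycle of f (length 56): (-27, 22, 34), (34, 46, -15), (-15, 44, 37), (37, 30, -22), (-22, 58, 9), (9, 50, -46), (-46, 42, 13), (13, 62, -6), (-6, 58, 33), (33, 8, -31), … (46 more)
river cycle of g (length 56): (-34, 22, 27), (27, 32, -29), (-29, 26, 30), (30, 34, -25), (-25, 16, 39), (39, 62, -2), (-2, 62, 39), (39, 16, -25), (-25, 34, 30), (30, 26, -29), … (46 more)
cycles differ ⇒ inequivalent

no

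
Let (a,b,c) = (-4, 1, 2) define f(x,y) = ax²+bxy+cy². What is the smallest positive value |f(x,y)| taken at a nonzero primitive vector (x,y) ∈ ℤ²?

descent: ρ → (2,3,-3)  [lands on river]
river: ρ → (-3,3,2)
river: ρ → (2,5,-1)
river: ρ → (-1,5,2)
closes: descent 1, river 4
min |a| on river = 1

1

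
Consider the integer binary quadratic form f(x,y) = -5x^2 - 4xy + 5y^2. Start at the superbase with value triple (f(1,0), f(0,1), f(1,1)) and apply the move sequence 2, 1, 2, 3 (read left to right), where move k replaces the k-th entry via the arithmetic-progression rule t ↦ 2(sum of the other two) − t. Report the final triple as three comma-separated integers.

start (-5,5,-4) = (f(1,0),f(0,1),f(1,1))
replace slot 2: 2·((-5)+(-4)) − 5 = -23 → (-5,-23,-4)
replace slot 1: 2·((-23)+(-4)) − (-5) = -49 → (-49,-23,-4)
replace slot 2: 2·((-49)+(-4)) − (-23) = -83 → (-49,-83,-4)
replace slot 3: 2·((-49)+(-83)) − (-4) = -260 → (-49,-83,-260)

-49,-83,-260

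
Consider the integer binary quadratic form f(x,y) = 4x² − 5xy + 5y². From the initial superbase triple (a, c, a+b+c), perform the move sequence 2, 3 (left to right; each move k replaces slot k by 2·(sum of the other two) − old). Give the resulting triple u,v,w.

start (4,5,4) = (f(1,0),f(0,1),f(1,1))
replace slot 2: 2·(4+4) − 5 = 11 → (4,11,4)
replace slot 3: 2·(4+11) − 4 = 26 → (4,11,26)

4,11,26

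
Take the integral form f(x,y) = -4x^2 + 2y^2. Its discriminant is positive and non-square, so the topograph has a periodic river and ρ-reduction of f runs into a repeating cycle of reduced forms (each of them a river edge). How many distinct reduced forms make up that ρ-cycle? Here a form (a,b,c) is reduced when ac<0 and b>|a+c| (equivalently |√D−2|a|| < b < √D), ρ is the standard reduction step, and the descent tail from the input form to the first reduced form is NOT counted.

D = 32, ⌊√D⌋ = 5
descent: ρ → (2,4,-2)  [lands on river]
river: ρ → (-2,4,2)
ρ-cycle length = 2 (tail of 1 descent step not counted)

2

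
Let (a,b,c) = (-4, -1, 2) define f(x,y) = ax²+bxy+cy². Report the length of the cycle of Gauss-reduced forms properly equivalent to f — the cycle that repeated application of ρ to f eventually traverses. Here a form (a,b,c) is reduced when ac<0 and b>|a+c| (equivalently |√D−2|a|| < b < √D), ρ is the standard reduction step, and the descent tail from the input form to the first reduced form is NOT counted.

D = 33, ⌊√D⌋ = 5
descent: ρ → (2,5,-1)  [lands on river]
river: ρ → (-1,5,2)
river: ρ → (2,3,-3)
river: ρ → (-3,3,2)
ρ-cycle length = 4 (tail of 1 descent step not counted)

4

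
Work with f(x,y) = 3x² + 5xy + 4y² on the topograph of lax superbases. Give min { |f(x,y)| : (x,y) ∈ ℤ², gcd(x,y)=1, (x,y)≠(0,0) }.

translate: b→-1 (≡5 mod 6), so (3,5,4)→(3,-1,2)
flip: (3,-1,2)→(2,1,3)
reduced (well bottom): (2,1,3) with a≤c, −a<b≤a
well minimum = a = 2

2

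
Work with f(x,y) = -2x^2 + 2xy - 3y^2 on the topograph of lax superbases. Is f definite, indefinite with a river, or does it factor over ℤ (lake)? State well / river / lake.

D = b²−4ac = 2² − 4·(-2)·(-3) = -20
D < 0 ⇒ definite ⇒ every region one sign ⇒ single well

well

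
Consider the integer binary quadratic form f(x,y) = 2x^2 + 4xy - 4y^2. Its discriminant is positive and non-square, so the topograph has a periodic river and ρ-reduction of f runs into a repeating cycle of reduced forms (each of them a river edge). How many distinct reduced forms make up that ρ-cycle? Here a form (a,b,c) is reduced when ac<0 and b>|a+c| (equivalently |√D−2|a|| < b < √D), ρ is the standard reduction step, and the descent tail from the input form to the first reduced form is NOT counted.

D = 48, ⌊√D⌋ = 6
river: ρ → (-4,4,2)
river: ρ → (2,4,-4)
ρ-cycle length = 2 (tail of 0 descent steps not counted)

2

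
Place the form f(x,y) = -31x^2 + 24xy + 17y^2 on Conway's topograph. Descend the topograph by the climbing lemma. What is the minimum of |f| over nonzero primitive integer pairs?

river: ρ → (17,44,-11)
river: ρ → (-11,44,17)
river: ρ → (17,24,-31)
river: ρ → (-31,38,10)
river: ρ → (10,42,-23)
river: ρ → (-23,50,2)
river: ρ → (2,50,-23)
river: ρ → (-23,42,10)
river: ρ → (10,38,-31)
river: ρ → (-31,24,17)
closes: descent 0, river 10
min |a| on river = 2

2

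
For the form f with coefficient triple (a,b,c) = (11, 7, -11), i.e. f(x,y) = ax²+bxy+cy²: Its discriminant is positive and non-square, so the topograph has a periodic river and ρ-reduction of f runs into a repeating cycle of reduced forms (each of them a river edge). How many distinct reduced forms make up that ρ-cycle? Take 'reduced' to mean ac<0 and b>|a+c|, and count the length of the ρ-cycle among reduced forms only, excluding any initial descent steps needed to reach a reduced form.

D = 533, ⌊√D⌋ = 23
river: ρ → (-11,15,7)
river: ρ → (7,13,-13)
river: ρ → (-13,13,7)
river: ρ → (7,15,-11)
river: ρ → (-11,7,11)
river: ρ → (11,15,-7)
river: ρ → (-7,13,13)
river: ρ → (13,13,-7)
river: ρ → (-7,15,11)
river: ρ → (11,7,-11)
ρ-cycle length = 10 (tail of 0 descent steps not counted)

10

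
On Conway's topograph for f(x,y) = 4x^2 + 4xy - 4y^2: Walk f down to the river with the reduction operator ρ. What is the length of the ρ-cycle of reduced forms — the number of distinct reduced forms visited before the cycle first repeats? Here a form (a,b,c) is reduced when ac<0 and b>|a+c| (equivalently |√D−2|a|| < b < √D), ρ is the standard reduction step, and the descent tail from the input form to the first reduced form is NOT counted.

D = 80, ⌊√D⌋ = 8
river: ρ → (-4,4,4)
river: ρ → (4,4,-4)
ρ-cycle length = 2 (tail of 0 descent steps not counted)

2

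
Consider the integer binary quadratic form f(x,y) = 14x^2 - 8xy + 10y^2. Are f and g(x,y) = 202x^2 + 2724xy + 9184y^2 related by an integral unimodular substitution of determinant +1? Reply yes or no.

D₁ = -496, D₂ = -496
f: flip: (14,-8,10)→(10,8,14)
f: reduced (well bottom): (10,8,14) with a≤c, −a<b≤a
g: translate: b→-104 (≡2724 mod 404), so (202,2724,9184)→(202,-104,14)
g: flip: (202,-104,14)→(14,104,202)
g: translate: b→-8 (≡104 mod 28), so (14,104,202)→(14,-8,10)
g: flip: (14,-8,10)→(10,8,14)
g: reduced (well bottom): (10,8,14) with a≤c, −a<b≤a
reduced forms (10, 8, 14) vs (10, 8, 14) ⇒ equivalent

yes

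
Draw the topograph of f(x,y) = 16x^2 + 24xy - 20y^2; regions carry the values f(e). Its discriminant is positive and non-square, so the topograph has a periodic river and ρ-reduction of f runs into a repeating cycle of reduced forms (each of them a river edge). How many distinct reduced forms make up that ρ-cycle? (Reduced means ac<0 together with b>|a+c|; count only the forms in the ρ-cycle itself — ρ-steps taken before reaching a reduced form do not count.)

D = 1856, ⌊√D⌋ = 43
river: ρ → (-20,16,20)
river: ρ → (20,24,-16)
river: ρ → (-16,40,4)
river: ρ → (4,40,-16)
river: ρ → (-16,24,20)
river: ρ → (20,16,-20)
river: ρ → (-20,24,16)
river: ρ → (16,40,-4)
river: ρ → (-4,40,16)
river: ρ → (16,24,-20)
ρ-cycle length = 10 (tail of 0 descent steps not counted)

10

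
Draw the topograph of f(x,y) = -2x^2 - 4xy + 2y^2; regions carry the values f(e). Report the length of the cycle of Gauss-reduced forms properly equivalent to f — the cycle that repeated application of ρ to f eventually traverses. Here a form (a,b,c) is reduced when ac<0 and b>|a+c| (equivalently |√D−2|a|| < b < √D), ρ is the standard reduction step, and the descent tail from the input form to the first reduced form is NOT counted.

D = 32, ⌊√D⌋ = 5
descent: ρ → (2,4,-2)  [lands on river]
river: ρ → (-2,4,2)
ρ-cycle length = 2 (tail of 1 descent step not counted)

2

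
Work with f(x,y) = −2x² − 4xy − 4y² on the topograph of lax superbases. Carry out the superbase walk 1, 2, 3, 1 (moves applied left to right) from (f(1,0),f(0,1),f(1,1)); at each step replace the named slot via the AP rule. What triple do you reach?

start (-2,-4,-10) = (f(1,0),f(0,1),f(1,1))
replace slot 1: 2·((-4)+(-10)) − (-2) = -26 → (-26,-4,-10)
replace slot 2: 2·((-26)+(-10)) − (-4) = -68 → (-26,-68,-10)
replace slot 3: 2·((-26)+(-68)) − (-10) = -178 → (-26,-68,-178)
replace slot 1: 2·((-68)+(-178)) − (-26) = -466 → (-466,-68,-178)

-466,-68,-178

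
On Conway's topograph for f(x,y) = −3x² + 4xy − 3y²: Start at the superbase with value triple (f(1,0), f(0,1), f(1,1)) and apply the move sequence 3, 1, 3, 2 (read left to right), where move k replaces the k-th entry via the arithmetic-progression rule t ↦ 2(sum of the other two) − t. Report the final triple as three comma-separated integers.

start (-3,-3,-2) = (f(1,0),f(0,1),f(1,1))
replace slot 3: 2·((-3)+(-3)) − (-2) = -10 → (-3,-3,-10)
replace slot 1: 2·((-3)+(-10)) − (-3) = -23 → (-23,-3,-10)
replace slot 3: 2·((-23)+(-3)) − (-10) = -42 → (-23,-3,-42)
replace slot 2: 2·((-23)+(-42)) − (-3) = -127 → (-23,-127,-42)

-23,-127,-42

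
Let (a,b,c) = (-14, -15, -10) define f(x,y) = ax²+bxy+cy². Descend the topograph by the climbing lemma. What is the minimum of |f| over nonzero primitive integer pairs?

translate: b→-13 (≡15 mod 28), so (14,15,10)→(14,-13,9)
flip: (14,-13,9)→(9,13,14)
translate: b→-5 (≡13 mod 18), so (9,13,14)→(9,-5,10)
reduced (well bottom): (9,-5,10) with a≤c, −a<b≤a
well minimum |f| = |-9| = 9 (negative-definite)

9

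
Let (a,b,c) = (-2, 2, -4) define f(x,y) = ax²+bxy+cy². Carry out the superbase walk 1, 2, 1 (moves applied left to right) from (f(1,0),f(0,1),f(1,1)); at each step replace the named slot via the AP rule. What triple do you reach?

start (-2,-4,-4) = (f(1,0),f(0,1),f(1,1))
replace slot 1: 2·((-4)+(-4)) − (-2) = -14 → (-14,-4,-4)
replace slot 2: 2·((-14)+(-4)) − (-4) = -32 → (-14,-32,-4)
replace slot 1: 2·((-32)+(-4)) − (-14) = -58 → (-58,-32,-4)

-58,-32,-4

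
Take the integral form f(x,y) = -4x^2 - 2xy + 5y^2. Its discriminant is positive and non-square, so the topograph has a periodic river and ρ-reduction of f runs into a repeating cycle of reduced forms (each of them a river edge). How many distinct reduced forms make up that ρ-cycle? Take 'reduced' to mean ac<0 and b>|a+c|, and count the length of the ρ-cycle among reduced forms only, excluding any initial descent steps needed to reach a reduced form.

D = 84, ⌊√D⌋ = 9
descent: ρ → (5,2,-4)  [lands on river]
river: ρ → (-4,6,3)
river: ρ → (3,6,-4)
river: ρ → (-4,2,5)
river: ρ → (5,8,-1)
river: ρ → (-1,8,5)
ρ-cycle length = 6 (tail of 1 descent step not counted)

6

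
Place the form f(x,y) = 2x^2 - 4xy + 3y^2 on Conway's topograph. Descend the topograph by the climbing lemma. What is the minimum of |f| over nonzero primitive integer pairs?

translate: b→0 (≡-4 mod 4), so (2,-4,3)→(2,0,1)
flip: (2,0,1)→(1,0,2)
reduced (well bottom): (1,0,2) with a≤c, −a<b≤a
well minimum = a = 1

1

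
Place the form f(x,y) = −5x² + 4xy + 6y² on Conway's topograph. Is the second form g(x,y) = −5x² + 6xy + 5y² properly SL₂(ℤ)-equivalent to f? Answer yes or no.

D₁ = 136, D₂ = 136
river cycle of f (length 6): (6, 8, -3), (-3, 10, 3), (3, 8, -6), (-6, 4, 5), (5, 6, -5), (-5, 4, 6)
river cycle of g (length 6): (5, 4, -6), (-6, 8, 3), (3, 10, -3), (-3, 8, 6), (6, 4, -5), (-5, 6, 5)
cycles differ ⇒ inequivalent

no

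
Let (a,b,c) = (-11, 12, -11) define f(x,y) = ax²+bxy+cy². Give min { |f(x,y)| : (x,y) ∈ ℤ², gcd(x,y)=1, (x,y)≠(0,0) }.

translate: b→10 (≡-12 mod 22), so (11,-12,11)→(11,10,10)
flip: (11,10,10)→(10,-10,11)
translate: b→10 (≡-10 mod 20), so (10,-10,11)→(10,10,11)
reduced (well bottom): (10,10,11) with a≤c, −a<b≤a
well minimum |f| = |-10| = 10 (negative-definite)

10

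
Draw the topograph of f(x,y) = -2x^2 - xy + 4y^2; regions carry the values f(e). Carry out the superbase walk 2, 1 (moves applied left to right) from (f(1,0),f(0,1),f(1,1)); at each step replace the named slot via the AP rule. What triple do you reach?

start (-2,4,1) = (f(1,0),f(0,1),f(1,1))
replace slot 2: 2·((-2)+1) − 4 = -6 → (-2,-6,1)
replace slot 1: 2·((-6)+1) − (-2) = -8 → (-8,-6,1)

-8,-6,1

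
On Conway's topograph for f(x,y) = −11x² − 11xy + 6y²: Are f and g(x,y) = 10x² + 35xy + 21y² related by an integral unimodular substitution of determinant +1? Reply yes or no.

D₁ = 385, D₂ = 385
river cycle of f (length 12): (6, 11, -11), (-11, 11, 6), (6, 13, -9), (-9, 5, 10), (10, 15, -4), (-4, 17, 6), (6, 19, -1), (-1, 19, 6), (6, 17, -4), (-4, 15, 10), … (2 more)
river cycle of g (length 12): (-4, 17, 6), (6, 19, -1), (-1, 19, 6), (6, 17, -4), (-4, 15, 10), (10, 5, -9), (-9, 13, 6), (6, 11, -11), (-11, 11, 6), (6, 13, -9), … (2 more)
cycles coincide ⇒ equivalent

yes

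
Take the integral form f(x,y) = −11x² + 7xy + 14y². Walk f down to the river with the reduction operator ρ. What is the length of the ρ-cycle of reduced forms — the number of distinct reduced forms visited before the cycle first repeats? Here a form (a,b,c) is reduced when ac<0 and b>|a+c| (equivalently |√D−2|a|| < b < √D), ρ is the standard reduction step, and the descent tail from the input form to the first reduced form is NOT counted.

D = 665, ⌊√D⌋ = 25
river: ρ → (14,21,-4)
river: ρ → (-4,19,19)
river: ρ → (19,19,-4)
river: ρ → (-4,21,14)
river: ρ → (14,7,-11)
river: ρ → (-11,15,10)
river: ρ → (10,25,-1)
river: ρ → (-1,25,10)
river: ρ → (10,15,-11)
river: ρ → (-11,7,14)
ρ-cycle length = 10 (tail of 0 descent steps not counted)

10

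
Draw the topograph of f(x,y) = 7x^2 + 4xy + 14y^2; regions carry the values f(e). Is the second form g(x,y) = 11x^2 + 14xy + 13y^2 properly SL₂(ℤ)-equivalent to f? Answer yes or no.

D₁ = -376, D₂ = -376
f: reduced (well bottom): (7,4,14) with a≤c, −a<b≤a
g: translate: b→-8 (≡14 mod 22), so (11,14,13)→(11,-8,10)
g: flip: (11,-8,10)→(10,8,11)
g: reduced (well bottom): (10,8,11) with a≤c, −a<b≤a
reduced forms (7, 4, 14) vs (10, 8, 11) ⇒ inequivalent

no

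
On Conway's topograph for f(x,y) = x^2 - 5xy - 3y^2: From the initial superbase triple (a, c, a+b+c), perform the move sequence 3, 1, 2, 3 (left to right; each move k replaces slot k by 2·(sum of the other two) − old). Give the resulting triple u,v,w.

start (1,-3,-7) = (f(1,0),f(0,1),f(1,1))
replace slot 3: 2·(1+(-3)) − (-7) = 3 → (1,-3,3)
replace slot 1: 2·((-3)+3) − 1 = -1 → (-1,-3,3)
replace slot 2: 2·((-1)+3) − (-3) = 7 → (-1,7,3)
replace slot 3: 2·((-1)+7) − 3 = 9 → (-1,7,9)

-1,7,9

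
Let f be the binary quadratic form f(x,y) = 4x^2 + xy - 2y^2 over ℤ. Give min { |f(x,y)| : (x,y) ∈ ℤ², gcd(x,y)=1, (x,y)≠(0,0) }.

descent: ρ → (-2,3,3)  [lands on river]
river: ρ → (3,3,-2)
river: ρ → (-2,5,1)
river: ρ → (1,5,-2)
closes: descent 1, river 4
min |a| on river = 1

1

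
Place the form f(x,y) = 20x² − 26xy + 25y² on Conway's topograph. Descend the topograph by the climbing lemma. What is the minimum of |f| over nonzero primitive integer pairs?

translate: b→14 (≡-26 mod 40), so (20,-26,25)→(20,14,19)
flip: (20,14,19)→(19,-14,20)
reduced (well bottom): (19,-14,20) with a≤c, −a<b≤a
well minimum = a = 19

19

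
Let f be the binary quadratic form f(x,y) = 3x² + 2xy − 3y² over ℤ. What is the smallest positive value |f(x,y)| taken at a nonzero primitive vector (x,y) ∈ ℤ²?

river: ρ → (-3,4,2)
river: ρ → (2,4,-3)
river: ρ → (-3,2,3)
river: ρ → (3,4,-2)
river: ρ → (-2,4,3)
river: ρ → (3,2,-3)
closes: descent 0, river 6
min |a| on river = 2

2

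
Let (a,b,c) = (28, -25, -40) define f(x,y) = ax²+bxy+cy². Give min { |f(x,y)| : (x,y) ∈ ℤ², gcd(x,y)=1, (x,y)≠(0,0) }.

descent: ρ → (-40,25,28)  [lands on river]
river: ρ → (28,31,-37)
river: ρ → (-37,43,22)
river: ρ → (22,45,-35)
river: ρ → (-35,25,32)
river: ρ → (32,39,-28)
river: ρ → (-28,17,43)
river: ρ → (43,69,-2)
river: ρ → (-2,71,8)
river: ρ → (8,57,-58)
river: ρ → (-58,59,7)
river: ρ → (7,67,-22)
river: ρ → (-22,65,10)
river: ρ → (10,55,-52)
river: ρ → (-52,49,13)
river: ρ → (13,55,-40)
closes: descent 1, river 16
min |a| on river = 2

2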